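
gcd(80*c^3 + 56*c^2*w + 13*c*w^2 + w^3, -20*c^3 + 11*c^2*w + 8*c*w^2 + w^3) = 20*c^2 + 9*c*w + w^2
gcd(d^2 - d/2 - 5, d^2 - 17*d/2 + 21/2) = 1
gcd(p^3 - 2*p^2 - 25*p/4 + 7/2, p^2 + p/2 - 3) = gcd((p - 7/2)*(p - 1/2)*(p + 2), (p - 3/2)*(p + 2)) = p + 2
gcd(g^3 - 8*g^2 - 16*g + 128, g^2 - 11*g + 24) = g - 8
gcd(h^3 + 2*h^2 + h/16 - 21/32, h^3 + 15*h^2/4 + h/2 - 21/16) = h^2 + h/4 - 3/8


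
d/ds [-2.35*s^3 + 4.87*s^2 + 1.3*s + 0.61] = -7.05*s^2 + 9.74*s + 1.3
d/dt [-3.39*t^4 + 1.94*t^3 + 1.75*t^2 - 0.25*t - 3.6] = -13.56*t^3 + 5.82*t^2 + 3.5*t - 0.25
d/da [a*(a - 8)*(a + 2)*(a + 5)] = 4*a^3 - 3*a^2 - 92*a - 80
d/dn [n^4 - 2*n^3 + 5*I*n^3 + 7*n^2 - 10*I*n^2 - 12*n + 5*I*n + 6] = 4*n^3 + n^2*(-6 + 15*I) + n*(14 - 20*I) - 12 + 5*I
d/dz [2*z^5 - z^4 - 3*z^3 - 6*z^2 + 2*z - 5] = 10*z^4 - 4*z^3 - 9*z^2 - 12*z + 2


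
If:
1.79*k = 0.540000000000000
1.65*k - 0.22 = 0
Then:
No Solution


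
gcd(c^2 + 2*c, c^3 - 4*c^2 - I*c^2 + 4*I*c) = c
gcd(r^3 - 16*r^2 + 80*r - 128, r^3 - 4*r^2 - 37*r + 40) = r - 8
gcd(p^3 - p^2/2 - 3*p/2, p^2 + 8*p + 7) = p + 1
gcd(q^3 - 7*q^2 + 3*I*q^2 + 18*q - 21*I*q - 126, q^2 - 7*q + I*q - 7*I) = q - 7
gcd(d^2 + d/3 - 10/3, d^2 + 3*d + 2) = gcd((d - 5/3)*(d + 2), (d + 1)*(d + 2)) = d + 2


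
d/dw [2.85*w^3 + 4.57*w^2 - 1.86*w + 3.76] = 8.55*w^2 + 9.14*w - 1.86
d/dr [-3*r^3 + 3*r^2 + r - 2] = -9*r^2 + 6*r + 1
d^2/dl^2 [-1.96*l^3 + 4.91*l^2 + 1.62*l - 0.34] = 9.82 - 11.76*l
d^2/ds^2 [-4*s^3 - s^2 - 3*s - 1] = -24*s - 2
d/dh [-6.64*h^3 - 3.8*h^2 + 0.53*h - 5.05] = -19.92*h^2 - 7.6*h + 0.53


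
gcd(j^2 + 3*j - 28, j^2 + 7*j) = j + 7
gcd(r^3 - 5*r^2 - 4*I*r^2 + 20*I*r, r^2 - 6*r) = r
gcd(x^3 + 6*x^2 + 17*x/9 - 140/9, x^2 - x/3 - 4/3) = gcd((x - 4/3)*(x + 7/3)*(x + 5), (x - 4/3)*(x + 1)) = x - 4/3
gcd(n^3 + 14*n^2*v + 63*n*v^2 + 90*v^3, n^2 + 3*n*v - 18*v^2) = n + 6*v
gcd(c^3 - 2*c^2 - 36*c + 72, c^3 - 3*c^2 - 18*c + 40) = c - 2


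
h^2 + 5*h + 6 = (h + 2)*(h + 3)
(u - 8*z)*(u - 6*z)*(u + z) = u^3 - 13*u^2*z + 34*u*z^2 + 48*z^3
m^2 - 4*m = m*(m - 4)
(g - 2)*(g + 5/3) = g^2 - g/3 - 10/3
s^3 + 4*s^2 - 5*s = s*(s - 1)*(s + 5)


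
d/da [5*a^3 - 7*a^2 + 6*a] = 15*a^2 - 14*a + 6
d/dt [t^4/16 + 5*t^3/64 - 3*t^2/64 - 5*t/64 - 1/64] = t^3/4 + 15*t^2/64 - 3*t/32 - 5/64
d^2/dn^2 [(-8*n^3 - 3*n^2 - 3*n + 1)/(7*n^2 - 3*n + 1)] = 4*(-113*n^3 + 141*n^2 - 12*n - 5)/(343*n^6 - 441*n^5 + 336*n^4 - 153*n^3 + 48*n^2 - 9*n + 1)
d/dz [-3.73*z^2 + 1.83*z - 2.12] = 1.83 - 7.46*z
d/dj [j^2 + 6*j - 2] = 2*j + 6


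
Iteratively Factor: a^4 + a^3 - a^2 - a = (a - 1)*(a^3 + 2*a^2 + a) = a*(a - 1)*(a^2 + 2*a + 1) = a*(a - 1)*(a + 1)*(a + 1)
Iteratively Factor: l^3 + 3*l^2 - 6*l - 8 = (l - 2)*(l^2 + 5*l + 4) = (l - 2)*(l + 4)*(l + 1)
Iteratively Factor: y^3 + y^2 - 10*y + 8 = (y + 4)*(y^2 - 3*y + 2) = (y - 2)*(y + 4)*(y - 1)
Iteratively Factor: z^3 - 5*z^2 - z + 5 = (z - 1)*(z^2 - 4*z - 5) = (z - 5)*(z - 1)*(z + 1)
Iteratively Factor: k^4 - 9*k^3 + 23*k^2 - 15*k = (k - 1)*(k^3 - 8*k^2 + 15*k) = (k - 5)*(k - 1)*(k^2 - 3*k) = k*(k - 5)*(k - 1)*(k - 3)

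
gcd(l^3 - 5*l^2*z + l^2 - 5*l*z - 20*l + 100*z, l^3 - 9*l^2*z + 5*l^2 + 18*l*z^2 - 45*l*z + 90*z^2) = l + 5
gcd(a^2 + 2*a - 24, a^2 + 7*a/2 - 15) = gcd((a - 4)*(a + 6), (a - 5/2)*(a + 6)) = a + 6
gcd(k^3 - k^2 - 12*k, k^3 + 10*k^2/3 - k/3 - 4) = k + 3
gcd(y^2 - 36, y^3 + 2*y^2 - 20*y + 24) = y + 6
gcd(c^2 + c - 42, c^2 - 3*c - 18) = c - 6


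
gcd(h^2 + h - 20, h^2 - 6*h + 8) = h - 4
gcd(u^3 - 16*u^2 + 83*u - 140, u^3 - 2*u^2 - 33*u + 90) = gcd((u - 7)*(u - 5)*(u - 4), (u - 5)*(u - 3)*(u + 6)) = u - 5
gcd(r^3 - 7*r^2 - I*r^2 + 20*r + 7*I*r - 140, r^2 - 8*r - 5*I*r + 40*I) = r - 5*I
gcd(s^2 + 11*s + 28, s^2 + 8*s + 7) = s + 7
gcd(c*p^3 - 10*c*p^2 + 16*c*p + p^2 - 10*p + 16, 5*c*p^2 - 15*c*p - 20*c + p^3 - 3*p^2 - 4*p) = 1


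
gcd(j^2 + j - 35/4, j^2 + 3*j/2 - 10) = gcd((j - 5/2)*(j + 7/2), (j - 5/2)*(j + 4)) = j - 5/2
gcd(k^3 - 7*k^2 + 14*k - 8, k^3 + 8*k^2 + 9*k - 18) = k - 1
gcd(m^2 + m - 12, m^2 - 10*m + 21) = m - 3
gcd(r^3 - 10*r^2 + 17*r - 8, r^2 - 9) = 1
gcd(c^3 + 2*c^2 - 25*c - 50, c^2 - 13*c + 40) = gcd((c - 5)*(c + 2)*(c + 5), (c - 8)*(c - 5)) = c - 5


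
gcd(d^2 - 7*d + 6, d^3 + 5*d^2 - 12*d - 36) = 1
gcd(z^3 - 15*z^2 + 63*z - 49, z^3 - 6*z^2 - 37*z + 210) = z - 7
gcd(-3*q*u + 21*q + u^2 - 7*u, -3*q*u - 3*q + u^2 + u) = 3*q - u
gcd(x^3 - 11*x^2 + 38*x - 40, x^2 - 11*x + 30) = x - 5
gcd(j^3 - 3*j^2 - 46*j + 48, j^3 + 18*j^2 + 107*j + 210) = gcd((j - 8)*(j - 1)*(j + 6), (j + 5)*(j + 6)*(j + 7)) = j + 6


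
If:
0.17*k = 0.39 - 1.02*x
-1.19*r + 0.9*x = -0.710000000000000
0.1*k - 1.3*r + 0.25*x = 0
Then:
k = 4.75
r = 0.29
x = -0.41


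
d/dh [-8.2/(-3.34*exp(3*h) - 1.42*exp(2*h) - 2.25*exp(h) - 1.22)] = (-82.164*exp(2*h) - 23.288*exp(h) - 18.45)*exp(h)/(3.34*exp(3*h) + 1.42*exp(2*h) + 2.25*exp(h) + 1.22)^2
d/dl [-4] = 0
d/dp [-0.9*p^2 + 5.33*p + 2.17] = 5.33 - 1.8*p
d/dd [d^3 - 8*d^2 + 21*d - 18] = 3*d^2 - 16*d + 21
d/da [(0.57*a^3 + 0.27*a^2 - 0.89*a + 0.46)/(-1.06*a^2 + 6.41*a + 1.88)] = (-0.6042*a^4 + 7.3074*a^3 + 4.0021*a^2 + 1.9904*a - 4.6218)/(1.1236*a^4 - 13.5892*a^3 + 37.1025*a^2 + 24.1016*a + 3.5344)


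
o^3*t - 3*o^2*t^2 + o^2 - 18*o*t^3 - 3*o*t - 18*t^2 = (o - 6*t)*(o + 3*t)*(o*t + 1)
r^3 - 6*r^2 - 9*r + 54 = (r - 6)*(r - 3)*(r + 3)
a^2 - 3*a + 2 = (a - 2)*(a - 1)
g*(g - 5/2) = g^2 - 5*g/2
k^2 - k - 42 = (k - 7)*(k + 6)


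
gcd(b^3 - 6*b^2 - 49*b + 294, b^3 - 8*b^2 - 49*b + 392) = b^2 - 49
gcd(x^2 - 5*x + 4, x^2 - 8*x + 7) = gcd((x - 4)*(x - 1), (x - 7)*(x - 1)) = x - 1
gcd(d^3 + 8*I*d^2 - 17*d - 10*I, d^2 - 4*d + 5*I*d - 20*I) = d + 5*I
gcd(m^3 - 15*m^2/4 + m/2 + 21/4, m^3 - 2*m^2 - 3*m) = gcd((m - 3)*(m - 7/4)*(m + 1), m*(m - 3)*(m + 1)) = m^2 - 2*m - 3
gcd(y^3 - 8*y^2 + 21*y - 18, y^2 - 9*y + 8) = 1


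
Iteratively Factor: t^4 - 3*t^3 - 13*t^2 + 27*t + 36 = (t - 4)*(t^3 + t^2 - 9*t - 9) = (t - 4)*(t + 1)*(t^2 - 9) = (t - 4)*(t - 3)*(t + 1)*(t + 3)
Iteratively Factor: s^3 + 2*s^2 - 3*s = (s)*(s^2 + 2*s - 3) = s*(s - 1)*(s + 3)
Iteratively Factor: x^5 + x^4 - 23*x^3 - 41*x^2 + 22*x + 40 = (x + 1)*(x^4 - 23*x^2 - 18*x + 40) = (x - 1)*(x + 1)*(x^3 + x^2 - 22*x - 40) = (x - 5)*(x - 1)*(x + 1)*(x^2 + 6*x + 8) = (x - 5)*(x - 1)*(x + 1)*(x + 4)*(x + 2)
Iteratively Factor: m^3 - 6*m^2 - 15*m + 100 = (m - 5)*(m^2 - m - 20) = (m - 5)*(m + 4)*(m - 5)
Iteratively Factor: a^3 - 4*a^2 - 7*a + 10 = (a + 2)*(a^2 - 6*a + 5) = (a - 1)*(a + 2)*(a - 5)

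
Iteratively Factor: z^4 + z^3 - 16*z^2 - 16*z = (z + 1)*(z^3 - 16*z) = z*(z + 1)*(z^2 - 16) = z*(z + 1)*(z + 4)*(z - 4)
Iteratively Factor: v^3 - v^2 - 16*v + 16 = (v + 4)*(v^2 - 5*v + 4) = (v - 1)*(v + 4)*(v - 4)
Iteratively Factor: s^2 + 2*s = (s)*(s + 2)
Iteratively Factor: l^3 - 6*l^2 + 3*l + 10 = (l - 2)*(l^2 - 4*l - 5) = (l - 5)*(l - 2)*(l + 1)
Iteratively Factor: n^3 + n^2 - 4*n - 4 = (n - 2)*(n^2 + 3*n + 2) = (n - 2)*(n + 1)*(n + 2)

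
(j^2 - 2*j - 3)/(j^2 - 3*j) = (j + 1)/j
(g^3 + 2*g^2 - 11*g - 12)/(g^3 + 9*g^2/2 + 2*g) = 2*(g^2 - 2*g - 3)/(g*(2*g + 1))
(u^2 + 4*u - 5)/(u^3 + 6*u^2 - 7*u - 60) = (u - 1)/(u^2 + u - 12)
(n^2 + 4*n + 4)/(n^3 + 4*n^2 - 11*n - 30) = (n + 2)/(n^2 + 2*n - 15)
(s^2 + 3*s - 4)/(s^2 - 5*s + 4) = (s + 4)/(s - 4)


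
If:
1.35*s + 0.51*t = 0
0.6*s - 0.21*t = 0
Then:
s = 0.00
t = 0.00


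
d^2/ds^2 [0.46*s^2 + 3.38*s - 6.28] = 0.920000000000000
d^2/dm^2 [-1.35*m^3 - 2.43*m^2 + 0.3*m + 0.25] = -8.1*m - 4.86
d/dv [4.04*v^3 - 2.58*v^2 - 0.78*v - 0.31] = 12.12*v^2 - 5.16*v - 0.78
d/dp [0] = 0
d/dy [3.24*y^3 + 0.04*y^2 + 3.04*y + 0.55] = 9.72*y^2 + 0.08*y + 3.04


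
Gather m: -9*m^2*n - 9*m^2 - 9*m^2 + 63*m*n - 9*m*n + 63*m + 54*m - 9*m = m^2*(-9*n - 18) + m*(54*n + 108)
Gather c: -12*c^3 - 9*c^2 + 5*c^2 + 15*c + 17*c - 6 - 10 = -12*c^3 - 4*c^2 + 32*c - 16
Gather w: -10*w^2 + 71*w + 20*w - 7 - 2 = -10*w^2 + 91*w - 9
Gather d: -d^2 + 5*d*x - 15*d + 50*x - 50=-d^2 + d*(5*x - 15) + 50*x - 50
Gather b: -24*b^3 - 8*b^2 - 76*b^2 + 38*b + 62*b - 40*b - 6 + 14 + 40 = -24*b^3 - 84*b^2 + 60*b + 48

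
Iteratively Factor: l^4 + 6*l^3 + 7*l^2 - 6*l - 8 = (l + 1)*(l^3 + 5*l^2 + 2*l - 8) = (l - 1)*(l + 1)*(l^2 + 6*l + 8) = (l - 1)*(l + 1)*(l + 2)*(l + 4)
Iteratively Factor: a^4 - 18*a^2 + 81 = (a - 3)*(a^3 + 3*a^2 - 9*a - 27) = (a - 3)*(a + 3)*(a^2 - 9) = (a - 3)*(a + 3)^2*(a - 3)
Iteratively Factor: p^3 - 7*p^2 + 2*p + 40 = (p - 4)*(p^2 - 3*p - 10) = (p - 4)*(p + 2)*(p - 5)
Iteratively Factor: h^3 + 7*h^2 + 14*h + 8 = (h + 1)*(h^2 + 6*h + 8) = (h + 1)*(h + 4)*(h + 2)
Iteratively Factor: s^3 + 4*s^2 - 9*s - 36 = (s + 3)*(s^2 + s - 12) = (s + 3)*(s + 4)*(s - 3)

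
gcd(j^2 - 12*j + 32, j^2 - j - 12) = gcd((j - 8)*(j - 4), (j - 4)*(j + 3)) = j - 4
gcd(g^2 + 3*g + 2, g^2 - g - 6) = g + 2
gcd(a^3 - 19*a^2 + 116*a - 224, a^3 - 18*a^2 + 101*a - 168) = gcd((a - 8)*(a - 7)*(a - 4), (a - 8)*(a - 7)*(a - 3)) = a^2 - 15*a + 56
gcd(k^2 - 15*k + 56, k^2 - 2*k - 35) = k - 7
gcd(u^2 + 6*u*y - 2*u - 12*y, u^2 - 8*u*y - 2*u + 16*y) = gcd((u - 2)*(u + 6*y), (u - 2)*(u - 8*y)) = u - 2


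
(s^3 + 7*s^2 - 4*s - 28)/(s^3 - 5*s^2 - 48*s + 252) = (s^2 - 4)/(s^2 - 12*s + 36)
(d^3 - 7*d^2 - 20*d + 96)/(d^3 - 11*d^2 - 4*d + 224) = (d - 3)/(d - 7)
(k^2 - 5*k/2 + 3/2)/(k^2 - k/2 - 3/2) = (k - 1)/(k + 1)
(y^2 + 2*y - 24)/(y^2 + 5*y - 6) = (y - 4)/(y - 1)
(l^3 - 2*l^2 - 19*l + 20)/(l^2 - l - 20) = l - 1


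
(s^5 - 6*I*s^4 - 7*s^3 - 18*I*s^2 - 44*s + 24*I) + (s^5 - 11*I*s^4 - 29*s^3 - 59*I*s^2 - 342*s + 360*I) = 2*s^5 - 17*I*s^4 - 36*s^3 - 77*I*s^2 - 386*s + 384*I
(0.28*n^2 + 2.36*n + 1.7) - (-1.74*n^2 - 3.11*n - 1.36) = 2.02*n^2 + 5.47*n + 3.06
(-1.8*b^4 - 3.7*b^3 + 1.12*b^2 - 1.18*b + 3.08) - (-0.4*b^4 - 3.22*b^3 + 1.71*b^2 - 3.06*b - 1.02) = -1.4*b^4 - 0.48*b^3 - 0.59*b^2 + 1.88*b + 4.1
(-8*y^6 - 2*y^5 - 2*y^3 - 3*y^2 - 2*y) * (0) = 0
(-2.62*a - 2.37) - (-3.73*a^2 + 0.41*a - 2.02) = 3.73*a^2 - 3.03*a - 0.35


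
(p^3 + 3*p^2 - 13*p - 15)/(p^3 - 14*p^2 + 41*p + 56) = (p^2 + 2*p - 15)/(p^2 - 15*p + 56)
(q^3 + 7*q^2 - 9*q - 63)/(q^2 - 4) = (q^3 + 7*q^2 - 9*q - 63)/(q^2 - 4)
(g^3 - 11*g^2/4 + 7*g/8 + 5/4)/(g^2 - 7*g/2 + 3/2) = (8*g^3 - 22*g^2 + 7*g + 10)/(4*(2*g^2 - 7*g + 3))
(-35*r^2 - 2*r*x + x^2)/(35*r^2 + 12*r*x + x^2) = (-7*r + x)/(7*r + x)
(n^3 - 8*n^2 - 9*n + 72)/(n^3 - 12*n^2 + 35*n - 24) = (n + 3)/(n - 1)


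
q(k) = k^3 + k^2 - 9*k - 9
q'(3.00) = 24.00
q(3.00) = 0.00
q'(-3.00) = 12.00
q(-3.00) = 0.00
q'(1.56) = 1.42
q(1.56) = -16.81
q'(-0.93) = -8.27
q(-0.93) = -0.57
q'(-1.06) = -7.75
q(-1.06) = 0.47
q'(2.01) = 7.14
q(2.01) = -14.93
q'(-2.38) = 3.23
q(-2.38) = 4.60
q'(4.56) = 62.50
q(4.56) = 65.57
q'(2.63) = 17.01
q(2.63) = -7.56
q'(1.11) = -3.08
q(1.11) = -16.39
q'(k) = 3*k^2 + 2*k - 9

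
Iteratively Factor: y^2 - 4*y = (y)*(y - 4)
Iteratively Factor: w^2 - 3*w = (w)*(w - 3)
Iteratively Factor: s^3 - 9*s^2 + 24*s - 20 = (s - 5)*(s^2 - 4*s + 4) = (s - 5)*(s - 2)*(s - 2)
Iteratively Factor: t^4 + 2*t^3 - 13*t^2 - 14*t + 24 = (t + 2)*(t^3 - 13*t + 12) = (t + 2)*(t + 4)*(t^2 - 4*t + 3) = (t - 1)*(t + 2)*(t + 4)*(t - 3)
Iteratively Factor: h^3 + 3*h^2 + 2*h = (h + 1)*(h^2 + 2*h) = h*(h + 1)*(h + 2)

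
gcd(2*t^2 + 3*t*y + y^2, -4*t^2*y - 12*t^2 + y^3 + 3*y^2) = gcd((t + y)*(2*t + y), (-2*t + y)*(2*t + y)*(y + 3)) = 2*t + y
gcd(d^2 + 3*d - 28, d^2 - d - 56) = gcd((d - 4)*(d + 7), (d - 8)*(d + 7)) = d + 7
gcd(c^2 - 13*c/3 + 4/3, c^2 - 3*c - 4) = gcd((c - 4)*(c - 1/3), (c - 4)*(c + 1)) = c - 4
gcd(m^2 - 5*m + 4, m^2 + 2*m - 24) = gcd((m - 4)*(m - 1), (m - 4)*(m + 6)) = m - 4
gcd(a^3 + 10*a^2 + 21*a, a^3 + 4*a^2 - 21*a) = a^2 + 7*a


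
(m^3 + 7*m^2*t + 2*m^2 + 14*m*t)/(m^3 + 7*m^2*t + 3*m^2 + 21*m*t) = (m + 2)/(m + 3)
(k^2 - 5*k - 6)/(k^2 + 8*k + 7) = (k - 6)/(k + 7)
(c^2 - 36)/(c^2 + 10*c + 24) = (c - 6)/(c + 4)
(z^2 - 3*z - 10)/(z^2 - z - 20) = (z + 2)/(z + 4)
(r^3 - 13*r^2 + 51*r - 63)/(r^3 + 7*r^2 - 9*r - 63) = (r^2 - 10*r + 21)/(r^2 + 10*r + 21)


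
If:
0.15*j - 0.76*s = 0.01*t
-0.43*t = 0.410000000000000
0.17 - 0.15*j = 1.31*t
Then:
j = 9.46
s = 1.88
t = -0.95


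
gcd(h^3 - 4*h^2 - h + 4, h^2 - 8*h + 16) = h - 4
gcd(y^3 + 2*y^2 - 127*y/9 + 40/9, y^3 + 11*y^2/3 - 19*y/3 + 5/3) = y^2 + 14*y/3 - 5/3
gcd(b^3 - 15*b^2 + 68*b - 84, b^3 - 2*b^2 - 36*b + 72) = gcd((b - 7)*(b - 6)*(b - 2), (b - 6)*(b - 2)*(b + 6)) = b^2 - 8*b + 12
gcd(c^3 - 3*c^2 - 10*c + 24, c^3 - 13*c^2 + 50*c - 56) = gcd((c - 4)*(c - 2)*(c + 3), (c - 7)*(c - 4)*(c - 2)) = c^2 - 6*c + 8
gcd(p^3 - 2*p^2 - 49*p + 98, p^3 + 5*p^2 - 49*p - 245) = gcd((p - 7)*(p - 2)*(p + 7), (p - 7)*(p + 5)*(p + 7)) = p^2 - 49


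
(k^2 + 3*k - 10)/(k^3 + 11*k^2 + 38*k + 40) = (k - 2)/(k^2 + 6*k + 8)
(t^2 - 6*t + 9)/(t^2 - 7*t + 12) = (t - 3)/(t - 4)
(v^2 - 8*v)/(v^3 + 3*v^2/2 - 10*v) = 2*(v - 8)/(2*v^2 + 3*v - 20)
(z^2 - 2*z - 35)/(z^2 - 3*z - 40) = (z - 7)/(z - 8)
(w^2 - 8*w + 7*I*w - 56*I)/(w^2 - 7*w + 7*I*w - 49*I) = (w - 8)/(w - 7)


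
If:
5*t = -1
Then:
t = -1/5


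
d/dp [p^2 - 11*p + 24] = 2*p - 11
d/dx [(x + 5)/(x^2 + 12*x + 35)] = -1/(x^2 + 14*x + 49)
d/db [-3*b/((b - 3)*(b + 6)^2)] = 3*(2*b*(b - 3) + b*(b + 6) - (b - 3)*(b + 6))/((b - 3)^2*(b + 6)^3)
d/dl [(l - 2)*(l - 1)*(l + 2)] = 3*l^2 - 2*l - 4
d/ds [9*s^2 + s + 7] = 18*s + 1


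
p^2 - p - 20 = (p - 5)*(p + 4)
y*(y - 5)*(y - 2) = y^3 - 7*y^2 + 10*y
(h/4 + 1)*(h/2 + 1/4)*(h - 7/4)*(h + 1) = h^4/8 + 15*h^3/32 - 25*h^2/64 - 75*h/64 - 7/16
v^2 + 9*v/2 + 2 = (v + 1/2)*(v + 4)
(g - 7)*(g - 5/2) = g^2 - 19*g/2 + 35/2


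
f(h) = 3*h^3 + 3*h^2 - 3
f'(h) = 9*h^2 + 6*h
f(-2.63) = -36.82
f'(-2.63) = 46.47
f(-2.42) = -27.95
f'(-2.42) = 38.19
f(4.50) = 331.12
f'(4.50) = 209.25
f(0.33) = -2.57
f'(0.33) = 2.96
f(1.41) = 11.37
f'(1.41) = 26.35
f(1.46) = 12.73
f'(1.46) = 27.94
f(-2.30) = -23.63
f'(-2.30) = 33.81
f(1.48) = 13.30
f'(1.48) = 28.59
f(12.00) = 5613.00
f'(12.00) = 1368.00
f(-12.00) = -4755.00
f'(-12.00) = 1224.00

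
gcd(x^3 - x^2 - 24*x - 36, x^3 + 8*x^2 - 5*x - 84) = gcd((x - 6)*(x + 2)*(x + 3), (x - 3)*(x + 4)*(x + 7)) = 1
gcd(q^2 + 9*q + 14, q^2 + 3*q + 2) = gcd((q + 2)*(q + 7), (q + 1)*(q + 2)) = q + 2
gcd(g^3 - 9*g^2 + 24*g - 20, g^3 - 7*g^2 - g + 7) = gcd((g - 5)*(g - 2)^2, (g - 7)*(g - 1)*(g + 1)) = 1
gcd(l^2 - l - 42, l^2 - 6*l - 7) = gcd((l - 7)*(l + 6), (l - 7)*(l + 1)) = l - 7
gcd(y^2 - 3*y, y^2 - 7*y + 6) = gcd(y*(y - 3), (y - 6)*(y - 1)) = 1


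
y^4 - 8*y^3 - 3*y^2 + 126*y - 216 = (y - 6)*(y - 3)^2*(y + 4)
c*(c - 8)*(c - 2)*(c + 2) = c^4 - 8*c^3 - 4*c^2 + 32*c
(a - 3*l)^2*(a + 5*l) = a^3 - a^2*l - 21*a*l^2 + 45*l^3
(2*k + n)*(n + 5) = 2*k*n + 10*k + n^2 + 5*n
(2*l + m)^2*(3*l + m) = 12*l^3 + 16*l^2*m + 7*l*m^2 + m^3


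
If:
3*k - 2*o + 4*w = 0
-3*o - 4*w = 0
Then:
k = -20*w/9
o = -4*w/3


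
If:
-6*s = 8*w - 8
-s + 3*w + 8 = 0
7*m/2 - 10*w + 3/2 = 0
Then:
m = -439/91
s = 44/13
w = -20/13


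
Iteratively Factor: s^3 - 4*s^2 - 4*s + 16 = (s - 2)*(s^2 - 2*s - 8) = (s - 2)*(s + 2)*(s - 4)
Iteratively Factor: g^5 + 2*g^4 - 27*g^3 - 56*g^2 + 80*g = (g + 4)*(g^4 - 2*g^3 - 19*g^2 + 20*g) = (g + 4)^2*(g^3 - 6*g^2 + 5*g) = (g - 1)*(g + 4)^2*(g^2 - 5*g) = g*(g - 1)*(g + 4)^2*(g - 5)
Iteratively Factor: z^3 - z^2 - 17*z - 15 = (z + 1)*(z^2 - 2*z - 15) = (z - 5)*(z + 1)*(z + 3)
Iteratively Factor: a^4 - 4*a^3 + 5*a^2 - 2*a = (a - 2)*(a^3 - 2*a^2 + a) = (a - 2)*(a - 1)*(a^2 - a) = (a - 2)*(a - 1)^2*(a)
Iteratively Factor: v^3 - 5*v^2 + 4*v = (v)*(v^2 - 5*v + 4) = v*(v - 1)*(v - 4)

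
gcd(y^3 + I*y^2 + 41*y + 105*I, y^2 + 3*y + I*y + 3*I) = 1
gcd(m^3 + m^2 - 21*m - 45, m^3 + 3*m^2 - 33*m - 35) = m - 5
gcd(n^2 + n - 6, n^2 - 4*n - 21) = n + 3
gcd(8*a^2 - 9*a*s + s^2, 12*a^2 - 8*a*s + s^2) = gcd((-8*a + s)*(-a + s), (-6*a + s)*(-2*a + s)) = 1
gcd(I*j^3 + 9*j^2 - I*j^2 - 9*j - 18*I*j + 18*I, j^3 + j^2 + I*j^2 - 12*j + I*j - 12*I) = 1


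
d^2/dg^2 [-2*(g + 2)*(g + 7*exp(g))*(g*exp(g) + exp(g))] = 2*(-g^3 - 28*g^2*exp(g) - 9*g^2 - 140*g*exp(g) - 20*g - 154*exp(g) - 10)*exp(g)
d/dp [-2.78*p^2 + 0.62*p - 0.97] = 0.62 - 5.56*p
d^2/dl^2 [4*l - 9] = 0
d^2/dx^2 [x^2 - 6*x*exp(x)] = -6*x*exp(x) - 12*exp(x) + 2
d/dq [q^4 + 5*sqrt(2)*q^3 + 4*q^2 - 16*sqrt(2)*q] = 4*q^3 + 15*sqrt(2)*q^2 + 8*q - 16*sqrt(2)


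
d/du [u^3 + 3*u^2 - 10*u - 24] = 3*u^2 + 6*u - 10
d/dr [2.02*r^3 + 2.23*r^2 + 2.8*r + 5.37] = 6.06*r^2 + 4.46*r + 2.8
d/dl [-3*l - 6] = -3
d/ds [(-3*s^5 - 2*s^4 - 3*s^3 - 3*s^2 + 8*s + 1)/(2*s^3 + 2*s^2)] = (-6*s^6 - 11*s^5 - 4*s^4 - 16*s^2 - 11*s - 2)/(2*s^3*(s^2 + 2*s + 1))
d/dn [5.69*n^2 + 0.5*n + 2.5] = 11.38*n + 0.5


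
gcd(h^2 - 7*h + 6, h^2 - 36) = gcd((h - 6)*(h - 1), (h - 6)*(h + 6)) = h - 6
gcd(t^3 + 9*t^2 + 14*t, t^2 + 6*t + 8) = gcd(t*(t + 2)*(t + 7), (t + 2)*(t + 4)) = t + 2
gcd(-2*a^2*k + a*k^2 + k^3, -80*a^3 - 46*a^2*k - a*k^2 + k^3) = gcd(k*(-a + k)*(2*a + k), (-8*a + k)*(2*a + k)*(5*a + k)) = 2*a + k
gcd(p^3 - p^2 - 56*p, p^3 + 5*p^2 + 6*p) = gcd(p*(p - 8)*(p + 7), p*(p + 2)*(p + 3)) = p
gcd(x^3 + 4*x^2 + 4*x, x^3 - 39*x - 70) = x + 2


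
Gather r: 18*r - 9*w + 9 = 18*r - 9*w + 9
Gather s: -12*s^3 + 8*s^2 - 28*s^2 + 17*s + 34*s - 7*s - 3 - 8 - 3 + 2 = -12*s^3 - 20*s^2 + 44*s - 12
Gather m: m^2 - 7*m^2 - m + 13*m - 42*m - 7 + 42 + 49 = -6*m^2 - 30*m + 84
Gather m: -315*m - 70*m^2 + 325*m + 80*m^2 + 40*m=10*m^2 + 50*m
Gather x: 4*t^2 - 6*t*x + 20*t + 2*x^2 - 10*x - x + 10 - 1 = 4*t^2 + 20*t + 2*x^2 + x*(-6*t - 11) + 9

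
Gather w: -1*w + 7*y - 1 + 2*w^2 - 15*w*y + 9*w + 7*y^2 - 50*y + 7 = 2*w^2 + w*(8 - 15*y) + 7*y^2 - 43*y + 6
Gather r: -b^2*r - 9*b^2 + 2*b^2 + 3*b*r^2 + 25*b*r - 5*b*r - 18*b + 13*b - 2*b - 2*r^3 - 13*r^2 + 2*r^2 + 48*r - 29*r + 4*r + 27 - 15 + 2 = -7*b^2 - 7*b - 2*r^3 + r^2*(3*b - 11) + r*(-b^2 + 20*b + 23) + 14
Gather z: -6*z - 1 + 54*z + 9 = 48*z + 8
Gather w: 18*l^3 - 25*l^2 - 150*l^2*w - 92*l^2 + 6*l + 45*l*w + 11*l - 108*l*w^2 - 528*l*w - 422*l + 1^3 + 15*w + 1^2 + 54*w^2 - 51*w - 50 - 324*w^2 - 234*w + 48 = 18*l^3 - 117*l^2 - 405*l + w^2*(-108*l - 270) + w*(-150*l^2 - 483*l - 270)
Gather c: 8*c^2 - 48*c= 8*c^2 - 48*c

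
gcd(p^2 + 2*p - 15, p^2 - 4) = 1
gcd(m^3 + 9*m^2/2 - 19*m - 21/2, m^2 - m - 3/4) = m + 1/2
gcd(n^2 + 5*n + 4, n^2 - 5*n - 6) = n + 1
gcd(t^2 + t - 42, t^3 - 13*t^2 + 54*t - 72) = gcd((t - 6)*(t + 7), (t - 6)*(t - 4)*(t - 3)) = t - 6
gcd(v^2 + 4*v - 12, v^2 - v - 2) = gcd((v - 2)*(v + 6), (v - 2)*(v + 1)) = v - 2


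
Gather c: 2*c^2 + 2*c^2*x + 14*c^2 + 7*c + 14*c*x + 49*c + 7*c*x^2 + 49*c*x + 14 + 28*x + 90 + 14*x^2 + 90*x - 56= c^2*(2*x + 16) + c*(7*x^2 + 63*x + 56) + 14*x^2 + 118*x + 48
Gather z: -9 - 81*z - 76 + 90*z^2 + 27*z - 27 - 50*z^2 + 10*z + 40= 40*z^2 - 44*z - 72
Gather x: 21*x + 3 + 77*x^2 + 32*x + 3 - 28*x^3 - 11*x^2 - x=-28*x^3 + 66*x^2 + 52*x + 6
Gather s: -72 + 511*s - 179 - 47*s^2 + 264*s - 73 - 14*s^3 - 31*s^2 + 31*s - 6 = -14*s^3 - 78*s^2 + 806*s - 330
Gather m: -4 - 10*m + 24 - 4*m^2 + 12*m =-4*m^2 + 2*m + 20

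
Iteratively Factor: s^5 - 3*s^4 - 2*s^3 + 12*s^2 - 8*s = (s)*(s^4 - 3*s^3 - 2*s^2 + 12*s - 8) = s*(s - 2)*(s^3 - s^2 - 4*s + 4) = s*(s - 2)*(s + 2)*(s^2 - 3*s + 2) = s*(s - 2)^2*(s + 2)*(s - 1)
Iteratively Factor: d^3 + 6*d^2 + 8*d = (d + 2)*(d^2 + 4*d) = (d + 2)*(d + 4)*(d)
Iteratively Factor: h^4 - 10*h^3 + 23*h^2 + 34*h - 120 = (h - 3)*(h^3 - 7*h^2 + 2*h + 40) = (h - 5)*(h - 3)*(h^2 - 2*h - 8) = (h - 5)*(h - 3)*(h + 2)*(h - 4)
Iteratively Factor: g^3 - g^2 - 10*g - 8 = (g + 1)*(g^2 - 2*g - 8) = (g + 1)*(g + 2)*(g - 4)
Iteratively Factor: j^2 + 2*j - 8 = (j + 4)*(j - 2)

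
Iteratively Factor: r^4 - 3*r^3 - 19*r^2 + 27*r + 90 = (r - 5)*(r^3 + 2*r^2 - 9*r - 18) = (r - 5)*(r - 3)*(r^2 + 5*r + 6) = (r - 5)*(r - 3)*(r + 3)*(r + 2)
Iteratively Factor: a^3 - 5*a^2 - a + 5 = (a - 1)*(a^2 - 4*a - 5) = (a - 1)*(a + 1)*(a - 5)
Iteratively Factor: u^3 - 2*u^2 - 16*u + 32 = (u - 4)*(u^2 + 2*u - 8) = (u - 4)*(u - 2)*(u + 4)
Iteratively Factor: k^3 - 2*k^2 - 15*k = (k - 5)*(k^2 + 3*k) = (k - 5)*(k + 3)*(k)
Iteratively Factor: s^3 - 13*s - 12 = (s + 3)*(s^2 - 3*s - 4) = (s + 1)*(s + 3)*(s - 4)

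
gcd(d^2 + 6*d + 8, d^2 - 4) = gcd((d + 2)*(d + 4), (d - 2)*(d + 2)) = d + 2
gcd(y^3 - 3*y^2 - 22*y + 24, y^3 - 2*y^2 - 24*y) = y^2 - 2*y - 24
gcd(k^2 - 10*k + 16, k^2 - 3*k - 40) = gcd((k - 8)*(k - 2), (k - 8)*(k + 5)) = k - 8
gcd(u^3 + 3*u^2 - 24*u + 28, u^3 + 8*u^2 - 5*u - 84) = u + 7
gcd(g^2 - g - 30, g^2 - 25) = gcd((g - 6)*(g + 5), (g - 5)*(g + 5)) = g + 5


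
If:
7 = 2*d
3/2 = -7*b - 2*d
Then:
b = -17/14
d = 7/2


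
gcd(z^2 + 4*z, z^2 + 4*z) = z^2 + 4*z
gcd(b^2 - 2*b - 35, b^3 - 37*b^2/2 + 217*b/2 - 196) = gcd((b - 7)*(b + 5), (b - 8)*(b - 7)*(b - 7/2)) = b - 7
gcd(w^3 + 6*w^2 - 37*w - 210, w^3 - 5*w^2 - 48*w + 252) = w^2 + w - 42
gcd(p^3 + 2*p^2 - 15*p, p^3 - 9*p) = p^2 - 3*p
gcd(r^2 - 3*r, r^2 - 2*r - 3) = r - 3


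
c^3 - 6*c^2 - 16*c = c*(c - 8)*(c + 2)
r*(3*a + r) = 3*a*r + r^2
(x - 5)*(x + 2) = x^2 - 3*x - 10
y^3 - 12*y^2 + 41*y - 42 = (y - 7)*(y - 3)*(y - 2)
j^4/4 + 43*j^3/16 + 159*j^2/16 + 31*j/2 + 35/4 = (j/4 + 1/2)*(j + 7/4)*(j + 2)*(j + 5)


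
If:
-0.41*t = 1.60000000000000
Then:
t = -3.90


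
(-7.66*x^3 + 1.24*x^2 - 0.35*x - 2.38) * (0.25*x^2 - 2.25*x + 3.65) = -1.915*x^5 + 17.545*x^4 - 30.8365*x^3 + 4.7185*x^2 + 4.0775*x - 8.687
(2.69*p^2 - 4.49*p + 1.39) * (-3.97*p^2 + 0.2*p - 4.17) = -10.6793*p^4 + 18.3633*p^3 - 17.6336*p^2 + 19.0013*p - 5.7963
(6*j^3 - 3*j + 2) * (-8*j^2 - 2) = -48*j^5 + 12*j^3 - 16*j^2 + 6*j - 4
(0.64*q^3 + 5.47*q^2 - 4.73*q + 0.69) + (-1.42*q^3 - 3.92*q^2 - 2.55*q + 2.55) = -0.78*q^3 + 1.55*q^2 - 7.28*q + 3.24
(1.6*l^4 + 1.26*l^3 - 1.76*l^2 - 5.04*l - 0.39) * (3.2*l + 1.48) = 5.12*l^5 + 6.4*l^4 - 3.7672*l^3 - 18.7328*l^2 - 8.7072*l - 0.5772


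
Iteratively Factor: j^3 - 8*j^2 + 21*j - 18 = (j - 2)*(j^2 - 6*j + 9) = (j - 3)*(j - 2)*(j - 3)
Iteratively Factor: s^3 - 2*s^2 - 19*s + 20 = (s + 4)*(s^2 - 6*s + 5) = (s - 5)*(s + 4)*(s - 1)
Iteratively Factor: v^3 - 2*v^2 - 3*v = (v - 3)*(v^2 + v) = (v - 3)*(v + 1)*(v)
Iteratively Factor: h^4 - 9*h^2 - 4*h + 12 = (h + 2)*(h^3 - 2*h^2 - 5*h + 6) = (h + 2)^2*(h^2 - 4*h + 3) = (h - 1)*(h + 2)^2*(h - 3)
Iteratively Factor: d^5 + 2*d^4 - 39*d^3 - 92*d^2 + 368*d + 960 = (d - 4)*(d^4 + 6*d^3 - 15*d^2 - 152*d - 240) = (d - 4)*(d + 4)*(d^3 + 2*d^2 - 23*d - 60) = (d - 5)*(d - 4)*(d + 4)*(d^2 + 7*d + 12) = (d - 5)*(d - 4)*(d + 3)*(d + 4)*(d + 4)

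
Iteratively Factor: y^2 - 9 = (y + 3)*(y - 3)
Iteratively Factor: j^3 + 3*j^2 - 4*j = (j - 1)*(j^2 + 4*j) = (j - 1)*(j + 4)*(j)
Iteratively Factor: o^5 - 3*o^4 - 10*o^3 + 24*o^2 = (o - 4)*(o^4 + o^3 - 6*o^2) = o*(o - 4)*(o^3 + o^2 - 6*o) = o*(o - 4)*(o + 3)*(o^2 - 2*o) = o*(o - 4)*(o - 2)*(o + 3)*(o)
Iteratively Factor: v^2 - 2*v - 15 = (v + 3)*(v - 5)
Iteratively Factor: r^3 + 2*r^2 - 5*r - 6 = (r + 3)*(r^2 - r - 2) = (r - 2)*(r + 3)*(r + 1)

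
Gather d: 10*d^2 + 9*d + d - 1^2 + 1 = 10*d^2 + 10*d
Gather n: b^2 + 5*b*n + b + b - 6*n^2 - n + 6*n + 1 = b^2 + 2*b - 6*n^2 + n*(5*b + 5) + 1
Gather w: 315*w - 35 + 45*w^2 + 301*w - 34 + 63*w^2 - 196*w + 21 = 108*w^2 + 420*w - 48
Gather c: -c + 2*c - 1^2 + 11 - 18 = c - 8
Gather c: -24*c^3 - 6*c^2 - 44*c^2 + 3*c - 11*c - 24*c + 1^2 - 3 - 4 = -24*c^3 - 50*c^2 - 32*c - 6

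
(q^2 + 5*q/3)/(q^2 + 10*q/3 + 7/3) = q*(3*q + 5)/(3*q^2 + 10*q + 7)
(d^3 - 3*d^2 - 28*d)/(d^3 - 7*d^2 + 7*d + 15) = d*(d^2 - 3*d - 28)/(d^3 - 7*d^2 + 7*d + 15)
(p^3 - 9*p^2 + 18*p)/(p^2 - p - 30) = p*(p - 3)/(p + 5)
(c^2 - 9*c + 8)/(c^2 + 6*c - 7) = (c - 8)/(c + 7)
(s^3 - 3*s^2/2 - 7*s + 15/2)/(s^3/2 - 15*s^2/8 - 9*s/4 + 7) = 4*(2*s^3 - 3*s^2 - 14*s + 15)/(4*s^3 - 15*s^2 - 18*s + 56)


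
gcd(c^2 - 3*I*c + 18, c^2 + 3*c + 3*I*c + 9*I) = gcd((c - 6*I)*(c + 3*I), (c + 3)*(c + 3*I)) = c + 3*I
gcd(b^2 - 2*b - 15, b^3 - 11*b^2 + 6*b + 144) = b + 3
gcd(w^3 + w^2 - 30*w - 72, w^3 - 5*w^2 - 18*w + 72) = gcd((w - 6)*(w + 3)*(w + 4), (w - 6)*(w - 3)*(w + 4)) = w^2 - 2*w - 24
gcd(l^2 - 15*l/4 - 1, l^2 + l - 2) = 1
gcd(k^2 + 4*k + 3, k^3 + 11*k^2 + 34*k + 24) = k + 1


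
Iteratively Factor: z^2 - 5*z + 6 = (z - 3)*(z - 2)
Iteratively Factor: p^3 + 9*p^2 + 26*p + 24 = (p + 4)*(p^2 + 5*p + 6) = (p + 3)*(p + 4)*(p + 2)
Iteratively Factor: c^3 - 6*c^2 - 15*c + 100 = (c + 4)*(c^2 - 10*c + 25) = (c - 5)*(c + 4)*(c - 5)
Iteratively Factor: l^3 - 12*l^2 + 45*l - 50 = (l - 5)*(l^2 - 7*l + 10) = (l - 5)^2*(l - 2)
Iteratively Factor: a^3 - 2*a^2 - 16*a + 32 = (a + 4)*(a^2 - 6*a + 8) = (a - 2)*(a + 4)*(a - 4)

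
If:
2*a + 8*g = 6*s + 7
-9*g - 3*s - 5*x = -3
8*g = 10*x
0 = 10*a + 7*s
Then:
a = 469/1202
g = 216/601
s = -335/601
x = 864/3005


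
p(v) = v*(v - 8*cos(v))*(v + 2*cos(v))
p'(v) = v*(1 - 2*sin(v))*(v - 8*cos(v)) + v*(v + 2*cos(v))*(8*sin(v) + 1) + (v - 8*cos(v))*(v + 2*cos(v))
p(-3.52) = 74.10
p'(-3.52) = 50.24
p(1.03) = -6.55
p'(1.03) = 12.58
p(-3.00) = 73.50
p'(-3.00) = -45.35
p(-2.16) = 16.15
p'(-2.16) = -60.55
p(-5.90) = -317.89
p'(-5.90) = 168.95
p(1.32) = -1.60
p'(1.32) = 20.59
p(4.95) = 82.29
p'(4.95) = -120.48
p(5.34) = 22.34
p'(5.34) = -177.31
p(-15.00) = -2210.91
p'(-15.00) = -585.99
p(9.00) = 1052.27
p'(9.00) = 420.27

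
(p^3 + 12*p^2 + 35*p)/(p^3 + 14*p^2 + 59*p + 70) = p/(p + 2)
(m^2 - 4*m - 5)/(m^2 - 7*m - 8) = (m - 5)/(m - 8)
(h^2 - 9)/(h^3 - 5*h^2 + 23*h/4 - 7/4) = 4*(h^2 - 9)/(4*h^3 - 20*h^2 + 23*h - 7)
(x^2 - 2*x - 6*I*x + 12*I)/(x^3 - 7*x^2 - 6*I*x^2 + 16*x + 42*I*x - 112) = (x^2 + x*(-2 - 6*I) + 12*I)/(x^3 + x^2*(-7 - 6*I) + x*(16 + 42*I) - 112)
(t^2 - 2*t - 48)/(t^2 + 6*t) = (t - 8)/t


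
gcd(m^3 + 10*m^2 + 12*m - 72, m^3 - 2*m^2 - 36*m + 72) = m^2 + 4*m - 12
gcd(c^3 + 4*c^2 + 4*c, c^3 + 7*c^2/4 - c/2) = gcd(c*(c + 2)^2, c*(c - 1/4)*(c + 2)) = c^2 + 2*c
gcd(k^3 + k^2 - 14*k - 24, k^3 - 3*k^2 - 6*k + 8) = k^2 - 2*k - 8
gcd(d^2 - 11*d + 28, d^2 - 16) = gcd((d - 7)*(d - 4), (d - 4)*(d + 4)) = d - 4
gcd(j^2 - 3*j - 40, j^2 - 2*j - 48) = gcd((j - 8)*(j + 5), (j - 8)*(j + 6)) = j - 8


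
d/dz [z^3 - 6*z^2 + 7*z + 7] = 3*z^2 - 12*z + 7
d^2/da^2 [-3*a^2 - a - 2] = -6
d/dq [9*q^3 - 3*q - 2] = 27*q^2 - 3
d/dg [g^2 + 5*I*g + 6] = 2*g + 5*I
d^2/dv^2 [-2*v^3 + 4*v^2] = 8 - 12*v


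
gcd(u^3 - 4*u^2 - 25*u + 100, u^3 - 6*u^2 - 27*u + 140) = u^2 + u - 20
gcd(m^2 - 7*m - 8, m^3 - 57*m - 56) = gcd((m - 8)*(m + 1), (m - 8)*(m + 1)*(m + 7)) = m^2 - 7*m - 8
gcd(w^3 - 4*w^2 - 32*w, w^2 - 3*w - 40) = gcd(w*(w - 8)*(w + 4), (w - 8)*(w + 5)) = w - 8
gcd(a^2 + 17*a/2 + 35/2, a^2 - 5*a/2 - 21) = a + 7/2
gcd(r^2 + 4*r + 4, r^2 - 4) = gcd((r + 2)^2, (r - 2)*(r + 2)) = r + 2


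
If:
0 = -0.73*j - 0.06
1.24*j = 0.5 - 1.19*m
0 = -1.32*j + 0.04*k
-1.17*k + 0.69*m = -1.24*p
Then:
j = -0.08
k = -2.71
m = 0.51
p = -2.84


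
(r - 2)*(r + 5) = r^2 + 3*r - 10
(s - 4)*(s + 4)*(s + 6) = s^3 + 6*s^2 - 16*s - 96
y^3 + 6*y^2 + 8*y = y*(y + 2)*(y + 4)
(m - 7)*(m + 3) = m^2 - 4*m - 21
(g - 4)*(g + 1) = g^2 - 3*g - 4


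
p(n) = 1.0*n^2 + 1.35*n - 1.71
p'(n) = 2.0*n + 1.35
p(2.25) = 6.39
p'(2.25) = 5.85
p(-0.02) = -1.74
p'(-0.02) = 1.31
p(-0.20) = -1.94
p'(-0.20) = 0.95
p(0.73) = -0.19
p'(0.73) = 2.81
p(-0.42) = -2.10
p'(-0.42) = 0.51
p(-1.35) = -1.71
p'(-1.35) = -1.35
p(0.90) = 0.32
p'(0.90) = 3.15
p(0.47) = -0.85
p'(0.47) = 2.29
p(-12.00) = 126.09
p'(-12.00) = -22.65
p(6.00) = 42.39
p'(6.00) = 13.35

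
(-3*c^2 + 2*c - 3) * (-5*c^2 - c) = 15*c^4 - 7*c^3 + 13*c^2 + 3*c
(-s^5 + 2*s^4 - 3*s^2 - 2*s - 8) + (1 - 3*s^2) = -s^5 + 2*s^4 - 6*s^2 - 2*s - 7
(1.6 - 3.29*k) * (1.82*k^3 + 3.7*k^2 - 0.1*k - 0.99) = -5.9878*k^4 - 9.261*k^3 + 6.249*k^2 + 3.0971*k - 1.584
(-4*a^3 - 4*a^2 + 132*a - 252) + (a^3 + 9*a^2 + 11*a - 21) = -3*a^3 + 5*a^2 + 143*a - 273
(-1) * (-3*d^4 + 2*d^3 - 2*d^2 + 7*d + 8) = 3*d^4 - 2*d^3 + 2*d^2 - 7*d - 8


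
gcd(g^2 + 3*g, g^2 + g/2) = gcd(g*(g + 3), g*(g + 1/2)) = g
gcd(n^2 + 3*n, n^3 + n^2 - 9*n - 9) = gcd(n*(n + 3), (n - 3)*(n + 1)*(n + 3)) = n + 3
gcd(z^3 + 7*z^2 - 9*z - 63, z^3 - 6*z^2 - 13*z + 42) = z + 3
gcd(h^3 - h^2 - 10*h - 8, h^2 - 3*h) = 1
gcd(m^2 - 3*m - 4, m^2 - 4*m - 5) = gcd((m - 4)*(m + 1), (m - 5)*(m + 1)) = m + 1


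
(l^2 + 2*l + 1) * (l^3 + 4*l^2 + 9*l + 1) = l^5 + 6*l^4 + 18*l^3 + 23*l^2 + 11*l + 1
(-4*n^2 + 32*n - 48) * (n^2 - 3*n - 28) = -4*n^4 + 44*n^3 - 32*n^2 - 752*n + 1344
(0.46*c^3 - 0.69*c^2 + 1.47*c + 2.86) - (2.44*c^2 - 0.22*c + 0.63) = 0.46*c^3 - 3.13*c^2 + 1.69*c + 2.23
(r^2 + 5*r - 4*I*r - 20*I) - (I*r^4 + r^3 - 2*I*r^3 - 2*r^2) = -I*r^4 - r^3 + 2*I*r^3 + 3*r^2 + 5*r - 4*I*r - 20*I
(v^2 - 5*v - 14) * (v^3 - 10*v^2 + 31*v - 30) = v^5 - 15*v^4 + 67*v^3 - 45*v^2 - 284*v + 420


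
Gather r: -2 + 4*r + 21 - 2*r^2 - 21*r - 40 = -2*r^2 - 17*r - 21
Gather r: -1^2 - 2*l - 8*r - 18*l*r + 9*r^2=-2*l + 9*r^2 + r*(-18*l - 8) - 1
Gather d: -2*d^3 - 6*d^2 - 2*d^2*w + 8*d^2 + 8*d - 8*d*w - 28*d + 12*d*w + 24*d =-2*d^3 + d^2*(2 - 2*w) + d*(4*w + 4)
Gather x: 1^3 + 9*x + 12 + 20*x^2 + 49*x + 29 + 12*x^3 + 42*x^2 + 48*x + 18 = 12*x^3 + 62*x^2 + 106*x + 60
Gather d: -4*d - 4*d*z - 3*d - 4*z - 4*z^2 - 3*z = d*(-4*z - 7) - 4*z^2 - 7*z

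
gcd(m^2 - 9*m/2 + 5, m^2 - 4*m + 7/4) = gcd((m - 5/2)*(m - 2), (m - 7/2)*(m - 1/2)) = 1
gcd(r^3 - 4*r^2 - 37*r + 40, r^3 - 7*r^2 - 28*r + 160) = r^2 - 3*r - 40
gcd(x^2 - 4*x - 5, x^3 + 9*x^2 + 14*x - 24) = 1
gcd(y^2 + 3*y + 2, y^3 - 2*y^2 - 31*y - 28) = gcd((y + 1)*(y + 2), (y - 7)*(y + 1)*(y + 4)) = y + 1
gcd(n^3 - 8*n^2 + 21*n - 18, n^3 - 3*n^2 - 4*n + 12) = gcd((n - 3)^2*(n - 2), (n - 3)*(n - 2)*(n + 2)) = n^2 - 5*n + 6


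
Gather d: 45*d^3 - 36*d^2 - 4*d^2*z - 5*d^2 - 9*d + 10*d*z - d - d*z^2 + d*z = 45*d^3 + d^2*(-4*z - 41) + d*(-z^2 + 11*z - 10)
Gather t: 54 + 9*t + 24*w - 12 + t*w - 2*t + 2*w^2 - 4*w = t*(w + 7) + 2*w^2 + 20*w + 42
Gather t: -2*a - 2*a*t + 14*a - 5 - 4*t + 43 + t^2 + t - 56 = 12*a + t^2 + t*(-2*a - 3) - 18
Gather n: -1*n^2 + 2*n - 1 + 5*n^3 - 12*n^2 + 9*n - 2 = 5*n^3 - 13*n^2 + 11*n - 3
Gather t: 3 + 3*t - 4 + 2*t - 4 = 5*t - 5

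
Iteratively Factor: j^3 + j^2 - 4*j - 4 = (j + 2)*(j^2 - j - 2) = (j + 1)*(j + 2)*(j - 2)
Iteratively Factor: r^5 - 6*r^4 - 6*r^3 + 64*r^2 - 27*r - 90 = (r + 3)*(r^4 - 9*r^3 + 21*r^2 + r - 30) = (r - 2)*(r + 3)*(r^3 - 7*r^2 + 7*r + 15) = (r - 3)*(r - 2)*(r + 3)*(r^2 - 4*r - 5) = (r - 3)*(r - 2)*(r + 1)*(r + 3)*(r - 5)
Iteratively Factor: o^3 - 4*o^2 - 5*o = (o + 1)*(o^2 - 5*o) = (o - 5)*(o + 1)*(o)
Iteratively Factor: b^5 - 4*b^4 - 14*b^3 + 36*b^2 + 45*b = (b + 1)*(b^4 - 5*b^3 - 9*b^2 + 45*b) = b*(b + 1)*(b^3 - 5*b^2 - 9*b + 45) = b*(b - 5)*(b + 1)*(b^2 - 9) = b*(b - 5)*(b - 3)*(b + 1)*(b + 3)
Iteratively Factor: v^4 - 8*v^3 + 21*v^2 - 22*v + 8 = (v - 4)*(v^3 - 4*v^2 + 5*v - 2) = (v - 4)*(v - 1)*(v^2 - 3*v + 2) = (v - 4)*(v - 2)*(v - 1)*(v - 1)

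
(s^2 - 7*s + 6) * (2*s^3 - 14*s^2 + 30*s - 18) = 2*s^5 - 28*s^4 + 140*s^3 - 312*s^2 + 306*s - 108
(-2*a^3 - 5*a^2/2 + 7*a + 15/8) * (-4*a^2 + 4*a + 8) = 8*a^5 + 2*a^4 - 54*a^3 + a^2/2 + 127*a/2 + 15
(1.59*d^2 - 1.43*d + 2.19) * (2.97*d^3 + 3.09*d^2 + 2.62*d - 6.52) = 4.7223*d^5 + 0.666*d^4 + 6.2514*d^3 - 7.3463*d^2 + 15.0614*d - 14.2788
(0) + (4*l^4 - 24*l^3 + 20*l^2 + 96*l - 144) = 4*l^4 - 24*l^3 + 20*l^2 + 96*l - 144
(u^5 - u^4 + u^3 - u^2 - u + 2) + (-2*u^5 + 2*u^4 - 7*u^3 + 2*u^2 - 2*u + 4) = -u^5 + u^4 - 6*u^3 + u^2 - 3*u + 6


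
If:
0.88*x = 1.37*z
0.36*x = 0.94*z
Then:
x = 0.00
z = 0.00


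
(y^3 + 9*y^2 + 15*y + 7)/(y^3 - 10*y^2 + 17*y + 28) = (y^2 + 8*y + 7)/(y^2 - 11*y + 28)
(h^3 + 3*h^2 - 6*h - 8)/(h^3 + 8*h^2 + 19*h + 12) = (h - 2)/(h + 3)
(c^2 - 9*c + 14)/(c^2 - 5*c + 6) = (c - 7)/(c - 3)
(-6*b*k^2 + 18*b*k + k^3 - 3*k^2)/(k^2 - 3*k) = -6*b + k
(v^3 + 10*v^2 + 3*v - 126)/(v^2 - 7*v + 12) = (v^2 + 13*v + 42)/(v - 4)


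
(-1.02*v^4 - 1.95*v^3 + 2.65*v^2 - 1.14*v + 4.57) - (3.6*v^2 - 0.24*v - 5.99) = -1.02*v^4 - 1.95*v^3 - 0.95*v^2 - 0.9*v + 10.56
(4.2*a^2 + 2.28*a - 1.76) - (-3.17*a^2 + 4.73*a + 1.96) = 7.37*a^2 - 2.45*a - 3.72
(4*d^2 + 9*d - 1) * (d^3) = 4*d^5 + 9*d^4 - d^3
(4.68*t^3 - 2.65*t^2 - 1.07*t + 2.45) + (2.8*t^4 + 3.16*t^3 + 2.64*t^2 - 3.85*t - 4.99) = 2.8*t^4 + 7.84*t^3 - 0.00999999999999979*t^2 - 4.92*t - 2.54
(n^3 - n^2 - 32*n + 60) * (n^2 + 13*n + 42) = n^5 + 12*n^4 - 3*n^3 - 398*n^2 - 564*n + 2520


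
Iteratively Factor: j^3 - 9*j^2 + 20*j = (j - 5)*(j^2 - 4*j) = j*(j - 5)*(j - 4)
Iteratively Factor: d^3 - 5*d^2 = (d)*(d^2 - 5*d) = d*(d - 5)*(d)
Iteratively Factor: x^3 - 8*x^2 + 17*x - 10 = (x - 5)*(x^2 - 3*x + 2) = (x - 5)*(x - 2)*(x - 1)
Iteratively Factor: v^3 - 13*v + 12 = (v + 4)*(v^2 - 4*v + 3) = (v - 3)*(v + 4)*(v - 1)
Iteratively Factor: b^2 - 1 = (b - 1)*(b + 1)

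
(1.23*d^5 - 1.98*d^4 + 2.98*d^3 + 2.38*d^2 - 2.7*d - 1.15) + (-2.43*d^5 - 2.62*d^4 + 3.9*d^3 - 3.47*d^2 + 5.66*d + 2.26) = -1.2*d^5 - 4.6*d^4 + 6.88*d^3 - 1.09*d^2 + 2.96*d + 1.11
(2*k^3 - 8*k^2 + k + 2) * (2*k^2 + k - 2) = 4*k^5 - 14*k^4 - 10*k^3 + 21*k^2 - 4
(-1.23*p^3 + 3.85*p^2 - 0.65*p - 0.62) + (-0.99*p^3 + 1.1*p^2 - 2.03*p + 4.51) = -2.22*p^3 + 4.95*p^2 - 2.68*p + 3.89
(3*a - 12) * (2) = 6*a - 24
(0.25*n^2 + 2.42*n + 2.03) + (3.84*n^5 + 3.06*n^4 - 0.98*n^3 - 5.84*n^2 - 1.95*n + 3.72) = 3.84*n^5 + 3.06*n^4 - 0.98*n^3 - 5.59*n^2 + 0.47*n + 5.75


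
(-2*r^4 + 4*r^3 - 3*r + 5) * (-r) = 2*r^5 - 4*r^4 + 3*r^2 - 5*r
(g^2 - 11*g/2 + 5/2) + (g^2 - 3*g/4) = 2*g^2 - 25*g/4 + 5/2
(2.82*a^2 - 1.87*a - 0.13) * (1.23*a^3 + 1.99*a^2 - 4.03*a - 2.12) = 3.4686*a^5 + 3.3117*a^4 - 15.2458*a^3 + 1.299*a^2 + 4.4883*a + 0.2756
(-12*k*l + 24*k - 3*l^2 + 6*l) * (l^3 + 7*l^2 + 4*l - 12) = -12*k*l^4 - 60*k*l^3 + 120*k*l^2 + 240*k*l - 288*k - 3*l^5 - 15*l^4 + 30*l^3 + 60*l^2 - 72*l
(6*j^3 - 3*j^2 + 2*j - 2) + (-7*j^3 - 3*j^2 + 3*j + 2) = -j^3 - 6*j^2 + 5*j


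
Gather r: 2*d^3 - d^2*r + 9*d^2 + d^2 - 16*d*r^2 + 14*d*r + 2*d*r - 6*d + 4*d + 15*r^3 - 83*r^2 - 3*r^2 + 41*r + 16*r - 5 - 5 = 2*d^3 + 10*d^2 - 2*d + 15*r^3 + r^2*(-16*d - 86) + r*(-d^2 + 16*d + 57) - 10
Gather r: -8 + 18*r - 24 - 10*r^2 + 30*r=-10*r^2 + 48*r - 32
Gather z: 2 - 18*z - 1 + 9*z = 1 - 9*z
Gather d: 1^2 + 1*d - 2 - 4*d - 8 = -3*d - 9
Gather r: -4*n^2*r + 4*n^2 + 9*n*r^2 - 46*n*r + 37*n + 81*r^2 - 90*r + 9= 4*n^2 + 37*n + r^2*(9*n + 81) + r*(-4*n^2 - 46*n - 90) + 9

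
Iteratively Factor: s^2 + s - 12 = (s - 3)*(s + 4)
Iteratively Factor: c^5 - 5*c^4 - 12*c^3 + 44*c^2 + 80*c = (c + 2)*(c^4 - 7*c^3 + 2*c^2 + 40*c) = (c - 5)*(c + 2)*(c^3 - 2*c^2 - 8*c) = c*(c - 5)*(c + 2)*(c^2 - 2*c - 8) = c*(c - 5)*(c - 4)*(c + 2)*(c + 2)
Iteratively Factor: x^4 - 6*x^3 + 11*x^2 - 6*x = (x - 1)*(x^3 - 5*x^2 + 6*x) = (x - 2)*(x - 1)*(x^2 - 3*x) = x*(x - 2)*(x - 1)*(x - 3)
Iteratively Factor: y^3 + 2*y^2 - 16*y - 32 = (y - 4)*(y^2 + 6*y + 8) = (y - 4)*(y + 2)*(y + 4)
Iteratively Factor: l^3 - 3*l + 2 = (l - 1)*(l^2 + l - 2) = (l - 1)*(l + 2)*(l - 1)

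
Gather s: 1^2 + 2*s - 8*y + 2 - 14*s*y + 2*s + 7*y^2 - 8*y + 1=s*(4 - 14*y) + 7*y^2 - 16*y + 4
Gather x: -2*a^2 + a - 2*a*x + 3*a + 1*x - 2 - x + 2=-2*a^2 - 2*a*x + 4*a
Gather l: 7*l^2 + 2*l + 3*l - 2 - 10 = 7*l^2 + 5*l - 12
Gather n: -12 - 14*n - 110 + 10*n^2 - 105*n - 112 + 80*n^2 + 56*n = 90*n^2 - 63*n - 234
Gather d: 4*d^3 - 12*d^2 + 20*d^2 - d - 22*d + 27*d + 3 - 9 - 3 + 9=4*d^3 + 8*d^2 + 4*d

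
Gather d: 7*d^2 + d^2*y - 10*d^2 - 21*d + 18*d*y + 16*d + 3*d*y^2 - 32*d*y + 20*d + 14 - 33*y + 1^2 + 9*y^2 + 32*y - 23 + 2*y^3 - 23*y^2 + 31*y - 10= d^2*(y - 3) + d*(3*y^2 - 14*y + 15) + 2*y^3 - 14*y^2 + 30*y - 18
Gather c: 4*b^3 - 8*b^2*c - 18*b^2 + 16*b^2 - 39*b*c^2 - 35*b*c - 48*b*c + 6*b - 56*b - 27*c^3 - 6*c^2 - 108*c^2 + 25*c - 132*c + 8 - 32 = 4*b^3 - 2*b^2 - 50*b - 27*c^3 + c^2*(-39*b - 114) + c*(-8*b^2 - 83*b - 107) - 24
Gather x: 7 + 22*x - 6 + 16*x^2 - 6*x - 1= 16*x^2 + 16*x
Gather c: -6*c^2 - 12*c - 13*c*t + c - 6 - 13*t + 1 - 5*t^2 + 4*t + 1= -6*c^2 + c*(-13*t - 11) - 5*t^2 - 9*t - 4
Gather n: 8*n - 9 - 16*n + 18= 9 - 8*n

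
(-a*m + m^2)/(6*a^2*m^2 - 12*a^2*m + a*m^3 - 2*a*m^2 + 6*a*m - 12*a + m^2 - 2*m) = m*(-a + m)/(6*a^2*m^2 - 12*a^2*m + a*m^3 - 2*a*m^2 + 6*a*m - 12*a + m^2 - 2*m)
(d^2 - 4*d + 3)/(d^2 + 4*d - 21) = (d - 1)/(d + 7)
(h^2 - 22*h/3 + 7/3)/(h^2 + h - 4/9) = 3*(h - 7)/(3*h + 4)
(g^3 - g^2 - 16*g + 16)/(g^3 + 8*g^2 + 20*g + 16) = (g^2 - 5*g + 4)/(g^2 + 4*g + 4)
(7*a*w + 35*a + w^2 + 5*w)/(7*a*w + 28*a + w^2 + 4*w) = (w + 5)/(w + 4)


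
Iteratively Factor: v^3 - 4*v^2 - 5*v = (v - 5)*(v^2 + v) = v*(v - 5)*(v + 1)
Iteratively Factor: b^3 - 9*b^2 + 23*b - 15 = (b - 3)*(b^2 - 6*b + 5) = (b - 3)*(b - 1)*(b - 5)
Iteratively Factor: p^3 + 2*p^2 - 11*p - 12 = (p + 1)*(p^2 + p - 12) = (p - 3)*(p + 1)*(p + 4)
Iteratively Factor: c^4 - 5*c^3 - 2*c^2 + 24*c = (c)*(c^3 - 5*c^2 - 2*c + 24) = c*(c - 4)*(c^2 - c - 6) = c*(c - 4)*(c + 2)*(c - 3)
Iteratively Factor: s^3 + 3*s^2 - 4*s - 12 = (s + 3)*(s^2 - 4) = (s - 2)*(s + 3)*(s + 2)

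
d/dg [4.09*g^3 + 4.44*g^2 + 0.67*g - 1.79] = 12.27*g^2 + 8.88*g + 0.67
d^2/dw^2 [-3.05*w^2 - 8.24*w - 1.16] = -6.10000000000000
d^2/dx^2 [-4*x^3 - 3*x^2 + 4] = -24*x - 6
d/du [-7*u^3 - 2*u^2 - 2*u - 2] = -21*u^2 - 4*u - 2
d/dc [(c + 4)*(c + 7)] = 2*c + 11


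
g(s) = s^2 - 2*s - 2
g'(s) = 2*s - 2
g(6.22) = 24.25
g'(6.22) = 10.44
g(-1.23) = 1.97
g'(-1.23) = -4.46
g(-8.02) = 78.36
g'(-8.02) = -18.04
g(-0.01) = -1.98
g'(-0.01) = -2.02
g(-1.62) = 3.86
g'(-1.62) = -5.24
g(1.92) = -2.15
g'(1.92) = 1.84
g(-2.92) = 12.37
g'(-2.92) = -7.84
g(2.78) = 0.17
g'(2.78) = 3.56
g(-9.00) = 97.00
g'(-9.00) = -20.00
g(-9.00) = 97.00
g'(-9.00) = -20.00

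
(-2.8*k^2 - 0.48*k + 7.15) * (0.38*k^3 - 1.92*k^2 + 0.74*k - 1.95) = -1.064*k^5 + 5.1936*k^4 + 1.5666*k^3 - 8.6232*k^2 + 6.227*k - 13.9425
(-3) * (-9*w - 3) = 27*w + 9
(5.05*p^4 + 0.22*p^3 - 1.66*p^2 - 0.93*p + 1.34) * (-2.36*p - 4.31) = -11.918*p^5 - 22.2847*p^4 + 2.9694*p^3 + 9.3494*p^2 + 0.8459*p - 5.7754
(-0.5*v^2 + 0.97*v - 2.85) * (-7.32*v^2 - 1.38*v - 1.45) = 3.66*v^4 - 6.4104*v^3 + 20.2484*v^2 + 2.5265*v + 4.1325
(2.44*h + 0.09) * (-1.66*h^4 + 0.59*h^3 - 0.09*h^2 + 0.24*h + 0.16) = -4.0504*h^5 + 1.2902*h^4 - 0.1665*h^3 + 0.5775*h^2 + 0.412*h + 0.0144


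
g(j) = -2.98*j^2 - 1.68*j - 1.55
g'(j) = -5.96*j - 1.68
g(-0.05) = -1.47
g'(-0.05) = -1.38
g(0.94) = -5.76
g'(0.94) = -7.28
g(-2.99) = -23.17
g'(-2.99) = 16.14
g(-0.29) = -1.31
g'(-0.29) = 0.05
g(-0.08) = -1.43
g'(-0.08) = -1.20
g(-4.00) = -42.51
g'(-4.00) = 22.16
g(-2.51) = -16.11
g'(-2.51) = 13.28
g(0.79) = -4.74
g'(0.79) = -6.39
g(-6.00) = -98.75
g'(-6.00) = 34.08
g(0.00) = -1.55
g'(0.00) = -1.68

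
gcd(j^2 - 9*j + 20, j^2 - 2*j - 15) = j - 5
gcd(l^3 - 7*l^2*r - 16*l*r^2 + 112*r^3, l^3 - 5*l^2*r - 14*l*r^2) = -l + 7*r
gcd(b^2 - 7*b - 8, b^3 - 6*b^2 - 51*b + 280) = b - 8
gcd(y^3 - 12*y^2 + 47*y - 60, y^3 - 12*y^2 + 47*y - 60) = y^3 - 12*y^2 + 47*y - 60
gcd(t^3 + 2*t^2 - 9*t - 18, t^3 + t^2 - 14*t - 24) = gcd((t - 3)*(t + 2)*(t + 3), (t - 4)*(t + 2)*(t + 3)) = t^2 + 5*t + 6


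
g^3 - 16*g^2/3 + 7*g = g*(g - 3)*(g - 7/3)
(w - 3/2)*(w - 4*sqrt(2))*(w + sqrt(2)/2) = w^3 - 7*sqrt(2)*w^2/2 - 3*w^2/2 - 4*w + 21*sqrt(2)*w/4 + 6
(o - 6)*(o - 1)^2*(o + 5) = o^4 - 3*o^3 - 27*o^2 + 59*o - 30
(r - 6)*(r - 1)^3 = r^4 - 9*r^3 + 21*r^2 - 19*r + 6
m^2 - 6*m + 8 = (m - 4)*(m - 2)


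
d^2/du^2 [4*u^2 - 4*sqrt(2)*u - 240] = 8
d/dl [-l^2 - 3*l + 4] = -2*l - 3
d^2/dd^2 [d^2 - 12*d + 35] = 2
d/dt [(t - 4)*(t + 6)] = 2*t + 2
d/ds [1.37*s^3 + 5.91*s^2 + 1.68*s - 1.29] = 4.11*s^2 + 11.82*s + 1.68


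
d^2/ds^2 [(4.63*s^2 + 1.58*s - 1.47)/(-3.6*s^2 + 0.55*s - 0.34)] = (5.6843418860808e-14*s^4 - 59.2884*s^3 + 148.30992*s^2 - 5.86008*s - 4.370586)/(46.656*s^6 - 21.384*s^5 + 16.4862*s^4 - 4.205575*s^3 + 1.55703*s^2 - 0.19074*s + 0.039304)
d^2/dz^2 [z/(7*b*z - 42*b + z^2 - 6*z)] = 2*(z*(7*b + 2*z - 6)^2 + (-7*b - 3*z + 6)*(7*b*z - 42*b + z^2 - 6*z))/(7*b*z - 42*b + z^2 - 6*z)^3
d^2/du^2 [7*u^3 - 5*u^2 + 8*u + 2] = 42*u - 10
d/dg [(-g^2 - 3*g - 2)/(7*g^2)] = (3*g + 4)/(7*g^3)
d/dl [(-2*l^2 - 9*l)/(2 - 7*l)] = 2*(7*l^2 - 4*l - 9)/(49*l^2 - 28*l + 4)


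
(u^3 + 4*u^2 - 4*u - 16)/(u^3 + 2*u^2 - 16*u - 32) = (u - 2)/(u - 4)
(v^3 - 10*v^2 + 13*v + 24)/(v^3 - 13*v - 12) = (v^2 - 11*v + 24)/(v^2 - v - 12)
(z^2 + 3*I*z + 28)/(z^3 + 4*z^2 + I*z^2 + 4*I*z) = (z^2 + 3*I*z + 28)/(z*(z^2 + z*(4 + I) + 4*I))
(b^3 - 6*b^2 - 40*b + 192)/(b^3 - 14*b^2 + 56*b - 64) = (b + 6)/(b - 2)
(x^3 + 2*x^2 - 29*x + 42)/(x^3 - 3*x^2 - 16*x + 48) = (x^2 + 5*x - 14)/(x^2 - 16)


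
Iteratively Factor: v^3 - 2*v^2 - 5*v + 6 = (v - 1)*(v^2 - v - 6) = (v - 3)*(v - 1)*(v + 2)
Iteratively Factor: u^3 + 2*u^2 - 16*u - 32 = (u - 4)*(u^2 + 6*u + 8) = (u - 4)*(u + 4)*(u + 2)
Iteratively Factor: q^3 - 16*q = (q - 4)*(q^2 + 4*q) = (q - 4)*(q + 4)*(q)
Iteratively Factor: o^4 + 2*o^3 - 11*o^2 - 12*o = (o + 4)*(o^3 - 2*o^2 - 3*o) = o*(o + 4)*(o^2 - 2*o - 3) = o*(o + 1)*(o + 4)*(o - 3)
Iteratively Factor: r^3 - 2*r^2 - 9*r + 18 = (r - 2)*(r^2 - 9) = (r - 3)*(r - 2)*(r + 3)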